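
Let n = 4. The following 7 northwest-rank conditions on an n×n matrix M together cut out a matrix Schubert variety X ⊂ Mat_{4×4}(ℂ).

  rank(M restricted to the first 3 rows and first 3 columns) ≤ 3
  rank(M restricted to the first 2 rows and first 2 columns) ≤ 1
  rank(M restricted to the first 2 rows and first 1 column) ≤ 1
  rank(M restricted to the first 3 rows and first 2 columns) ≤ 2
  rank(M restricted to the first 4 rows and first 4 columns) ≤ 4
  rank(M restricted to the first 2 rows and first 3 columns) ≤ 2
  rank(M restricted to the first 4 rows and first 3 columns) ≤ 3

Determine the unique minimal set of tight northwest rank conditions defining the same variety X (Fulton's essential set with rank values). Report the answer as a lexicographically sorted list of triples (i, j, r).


Recovering R(i,j) via the rank-extension bound from the 7 conditions:

  row 1: 1 1 1 1
  row 2: 1 1 2 2
  row 3: 1 2 3 3
  row 4: 1 2 3 4

the unique w with this rank table is (1, 3, 2, 4).

D(w) has 1 cell with 1 SE-corner; essential set:

[(2, 2, 1)]


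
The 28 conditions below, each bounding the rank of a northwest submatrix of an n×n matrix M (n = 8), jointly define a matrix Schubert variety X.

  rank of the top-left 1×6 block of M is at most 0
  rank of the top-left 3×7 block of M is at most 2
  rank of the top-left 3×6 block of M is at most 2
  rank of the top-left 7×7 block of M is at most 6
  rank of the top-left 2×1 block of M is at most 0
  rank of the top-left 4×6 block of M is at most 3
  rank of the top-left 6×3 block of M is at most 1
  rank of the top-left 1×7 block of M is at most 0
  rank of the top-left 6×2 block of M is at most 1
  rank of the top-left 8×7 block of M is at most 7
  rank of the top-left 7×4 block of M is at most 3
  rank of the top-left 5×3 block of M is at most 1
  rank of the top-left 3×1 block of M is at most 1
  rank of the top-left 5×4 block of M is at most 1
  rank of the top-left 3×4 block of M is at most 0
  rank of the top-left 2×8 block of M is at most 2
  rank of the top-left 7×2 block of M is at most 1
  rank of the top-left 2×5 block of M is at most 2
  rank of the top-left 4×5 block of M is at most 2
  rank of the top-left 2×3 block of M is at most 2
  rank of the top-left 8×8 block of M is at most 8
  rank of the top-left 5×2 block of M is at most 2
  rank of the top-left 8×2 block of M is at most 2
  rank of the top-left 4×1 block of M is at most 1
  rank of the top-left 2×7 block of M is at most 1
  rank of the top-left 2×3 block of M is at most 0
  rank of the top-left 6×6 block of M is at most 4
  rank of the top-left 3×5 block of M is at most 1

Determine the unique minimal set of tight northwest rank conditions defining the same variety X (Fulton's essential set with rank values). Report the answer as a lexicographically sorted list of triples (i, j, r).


The tightest implied rank at each (i,j), from the 28 conditions:

  R[1]: 0, 0, 0, 0, 0, 0, 0, 1
  R[2]: 0, 0, 0, 0, 1, 1, 1, 2
  R[3]: 0, 0, 0, 0, 1, 2, 2, 3
  R[4]: 1, 1, 1, 1, 2, 3, 3, 4
  R[5]: 1, 1, 1, 1, 2, 3, 4, 5
  R[6]: 1, 1, 1, 2, 3, 4, 5, 6
  R[7]: 1, 1, 2, 3, 4, 5, 6, 7
  R[8]: 1, 2, 3, 4, 5, 6, 7, 8

giving w = (8, 5, 6, 1, 7, 4, 3, 2) via Δ²R.

|D(w)|=21, |Ess(w)|=5:

[(1, 7, 0), (3, 4, 0), (5, 4, 1), (6, 3, 1), (7, 2, 1)]


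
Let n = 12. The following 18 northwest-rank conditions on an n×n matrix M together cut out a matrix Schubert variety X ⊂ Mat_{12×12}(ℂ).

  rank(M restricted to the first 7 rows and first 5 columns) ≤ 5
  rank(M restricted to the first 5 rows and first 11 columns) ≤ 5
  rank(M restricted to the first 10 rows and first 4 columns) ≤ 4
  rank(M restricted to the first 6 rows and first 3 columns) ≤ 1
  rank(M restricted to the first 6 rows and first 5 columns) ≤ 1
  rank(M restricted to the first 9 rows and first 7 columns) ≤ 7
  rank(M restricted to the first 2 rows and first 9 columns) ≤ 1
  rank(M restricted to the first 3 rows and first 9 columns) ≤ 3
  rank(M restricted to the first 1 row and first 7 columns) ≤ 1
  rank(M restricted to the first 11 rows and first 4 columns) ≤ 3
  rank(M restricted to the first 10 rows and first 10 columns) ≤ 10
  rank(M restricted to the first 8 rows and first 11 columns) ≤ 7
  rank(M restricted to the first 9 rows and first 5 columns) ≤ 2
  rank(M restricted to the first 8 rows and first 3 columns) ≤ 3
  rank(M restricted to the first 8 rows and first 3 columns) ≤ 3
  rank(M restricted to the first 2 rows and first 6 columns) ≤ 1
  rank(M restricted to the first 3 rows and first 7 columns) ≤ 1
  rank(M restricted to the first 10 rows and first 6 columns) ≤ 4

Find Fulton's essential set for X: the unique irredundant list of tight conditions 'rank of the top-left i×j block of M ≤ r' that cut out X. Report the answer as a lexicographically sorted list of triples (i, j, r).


Computing R[i][j] = min implied NW-rank bound (n=12, 18 conditions):

  R[1]: 1 1 1 1 1 1 1 1 1 1 1 1
  R[2]: 1 1 1 1 1 1 1 1 1 2 2 2
  R[3]: 1 1 1 1 1 1 1 2 2 3 3 3
  R[4]: 1 1 1 1 1 2 2 3 3 4 4 4
  R[5]: 1 1 1 1 1 2 3 4 4 5 5 5
  R[6]: 1 1 1 1 1 2 3 4 5 6 6 6
  R[7]: 1 2 2 2 2 3 4 5 6 7 7 7
  R[8]: 1 2 2 2 2 3 4 5 6 7 7 8
  R[9]: 1 2 2 2 2 3 4 5 6 7 8 9
  R[10]: 1 2 3 3 3 4 5 6 7 8 9 10
  R[11]: 1 2 3 3 4 5 6 7 8 9 10 11
  R[12]: 1 2 3 4 5 6 7 8 9 10 11 12

so w = (1, 10, 8, 6, 7, 9, 2, 12, 11, 3, 5, 4).

ℓ(w)=34; the 6 essential cells (i,j,r):

[(2, 9, 1), (3, 7, 1), (6, 5, 1), (8, 11, 7), (9, 5, 2), (11, 4, 3)]


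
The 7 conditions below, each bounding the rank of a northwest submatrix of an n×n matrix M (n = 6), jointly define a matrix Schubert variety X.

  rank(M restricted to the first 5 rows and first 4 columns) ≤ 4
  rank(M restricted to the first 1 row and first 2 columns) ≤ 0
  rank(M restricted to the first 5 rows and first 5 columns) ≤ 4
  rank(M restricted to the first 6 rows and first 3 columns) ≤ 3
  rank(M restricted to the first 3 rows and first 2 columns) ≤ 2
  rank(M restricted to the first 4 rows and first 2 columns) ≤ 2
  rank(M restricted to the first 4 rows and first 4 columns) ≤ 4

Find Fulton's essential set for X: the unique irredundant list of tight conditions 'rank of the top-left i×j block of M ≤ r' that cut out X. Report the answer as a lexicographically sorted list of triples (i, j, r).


Computing R[i][j] = min implied NW-rank bound (n=6, 7 conditions):

  R[1]: 0 | 0 | 1 | 1 | 1 | 1
  R[2]: 1 | 1 | 2 | 2 | 2 | 2
  R[3]: 1 | 2 | 3 | 3 | 3 | 3
  R[4]: 1 | 2 | 3 | 4 | 4 | 4
  R[5]: 1 | 2 | 3 | 4 | 4 | 5
  R[6]: 1 | 2 | 3 | 4 | 5 | 6

so w = (3, 1, 2, 4, 6, 5).

ℓ(w)=3; the 2 essential cells (i,j,r):

[(1, 2, 0), (5, 5, 4)]


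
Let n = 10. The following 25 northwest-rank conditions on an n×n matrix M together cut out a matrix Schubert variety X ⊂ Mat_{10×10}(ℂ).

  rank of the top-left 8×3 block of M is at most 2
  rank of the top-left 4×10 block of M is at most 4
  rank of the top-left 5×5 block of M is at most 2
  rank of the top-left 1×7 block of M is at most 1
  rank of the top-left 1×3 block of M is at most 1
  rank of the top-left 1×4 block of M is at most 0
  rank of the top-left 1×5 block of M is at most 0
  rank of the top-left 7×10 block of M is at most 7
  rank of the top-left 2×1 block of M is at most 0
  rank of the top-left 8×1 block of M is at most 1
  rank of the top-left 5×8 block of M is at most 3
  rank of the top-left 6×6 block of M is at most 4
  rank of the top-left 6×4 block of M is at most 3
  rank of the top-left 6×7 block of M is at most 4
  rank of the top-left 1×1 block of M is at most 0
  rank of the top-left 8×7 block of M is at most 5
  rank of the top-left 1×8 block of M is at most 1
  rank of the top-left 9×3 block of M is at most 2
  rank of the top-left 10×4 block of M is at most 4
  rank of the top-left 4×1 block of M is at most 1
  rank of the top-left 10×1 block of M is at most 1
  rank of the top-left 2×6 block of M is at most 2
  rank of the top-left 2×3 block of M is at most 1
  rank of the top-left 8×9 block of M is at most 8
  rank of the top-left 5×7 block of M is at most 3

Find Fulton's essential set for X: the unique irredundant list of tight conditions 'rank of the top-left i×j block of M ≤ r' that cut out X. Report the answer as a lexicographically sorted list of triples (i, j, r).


Propagating the 25 rank bounds to every northwest block:

  R[1]: 0, 0, 0, 0, 0, 1, 1, 1, 1, 1
  R[2]: 0, 1, 1, 1, 1, 2, 2, 2, 2, 2
  R[3]: 1, 2, 2, 2, 2, 3, 3, 3, 3, 3
  R[4]: 1, 2, 2, 2, 2, 3, 3, 3, 4, 4
  R[5]: 1, 2, 2, 2, 2, 3, 3, 3, 4, 5
  R[6]: 1, 2, 2, 3, 3, 4, 4, 4, 5, 6
  R[7]: 1, 2, 2, 3, 4, 5, 5, 5, 6, 7
  R[8]: 1, 2, 2, 3, 4, 5, 5, 6, 7, 8
  R[9]: 1, 2, 2, 3, 4, 5, 6, 7, 8, 9
  R[10]: 1, 2, 3, 4, 5, 6, 7, 8, 9, 10

giving w = (6, 2, 1, 9, 10, 4, 5, 8, 7, 3) via Δ²R.

|D(w)|=21, |Ess(w)|=6:

[(1, 5, 0), (2, 1, 0), (5, 5, 2), (5, 8, 3), (8, 7, 5), (9, 3, 2)]


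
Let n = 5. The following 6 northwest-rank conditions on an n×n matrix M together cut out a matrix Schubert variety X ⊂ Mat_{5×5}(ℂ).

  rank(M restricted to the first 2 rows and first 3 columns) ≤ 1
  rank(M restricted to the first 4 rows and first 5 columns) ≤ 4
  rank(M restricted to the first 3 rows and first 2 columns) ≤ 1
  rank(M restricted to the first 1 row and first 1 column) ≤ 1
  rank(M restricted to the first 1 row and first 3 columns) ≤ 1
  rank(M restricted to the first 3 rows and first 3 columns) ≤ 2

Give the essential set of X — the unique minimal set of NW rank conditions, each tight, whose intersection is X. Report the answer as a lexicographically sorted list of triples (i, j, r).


The tightest implied rank at each (i,j), from the 6 conditions:

  i=1: 1 1 1 1 1
  i=2: 1 1 1 2 2
  i=3: 1 1 2 3 3
  i=4: 1 2 3 4 4
  i=5: 1 2 3 4 5

second differences of R give the permutation w = (1, 4, 3, 2, 5).

2 SE-corners of the 3-cell Rothe diagram give Ess(w):

[(2, 3, 1), (3, 2, 1)]


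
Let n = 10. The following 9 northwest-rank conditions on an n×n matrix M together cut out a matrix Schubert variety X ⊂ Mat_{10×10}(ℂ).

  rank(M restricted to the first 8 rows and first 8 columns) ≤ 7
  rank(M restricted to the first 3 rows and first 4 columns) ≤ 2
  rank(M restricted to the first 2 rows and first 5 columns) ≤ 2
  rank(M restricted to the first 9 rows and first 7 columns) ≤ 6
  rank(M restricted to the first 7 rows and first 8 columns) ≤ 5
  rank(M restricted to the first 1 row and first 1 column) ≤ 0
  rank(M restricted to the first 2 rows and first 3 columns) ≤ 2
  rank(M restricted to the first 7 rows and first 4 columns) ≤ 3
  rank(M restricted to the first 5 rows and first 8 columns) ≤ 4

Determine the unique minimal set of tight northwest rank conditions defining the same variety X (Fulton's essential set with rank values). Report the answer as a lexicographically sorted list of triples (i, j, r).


Reconstructing r_w from the 9 given conditions:

  R[1]: 0  1  1  1  1  1  1  1  1  1
  R[2]: 1  2  2  2  2  2  2  2  2  2
  R[3]: 1  2  2  2  3  3  3  3  3  3
  R[4]: 1  2  3  3  4  4  4  4  4  4
  R[5]: 1  2  3  3  4  4  4  4  5  5
  R[6]: 1  2  3  3  4  5  5  5  6  6
  R[7]: 1  2  3  3  4  5  5  5  6  7
  R[8]: 1  2  3  4  5  6  6  6  7  8
  R[9]: 1  2  3  4  5  6  6  7  8  9
  R[10]: 1  2  3  4  5  6  7  8  9  10

reading off 1-entries of Δ²R: w = (2, 1, 5, 3, 9, 6, 10, 4, 8, 7).

D(w) has 12 cells with 6 SE-corners; essential set:

[(1, 1, 0), (3, 4, 2), (5, 8, 4), (7, 4, 3), (7, 8, 5), (9, 7, 6)]


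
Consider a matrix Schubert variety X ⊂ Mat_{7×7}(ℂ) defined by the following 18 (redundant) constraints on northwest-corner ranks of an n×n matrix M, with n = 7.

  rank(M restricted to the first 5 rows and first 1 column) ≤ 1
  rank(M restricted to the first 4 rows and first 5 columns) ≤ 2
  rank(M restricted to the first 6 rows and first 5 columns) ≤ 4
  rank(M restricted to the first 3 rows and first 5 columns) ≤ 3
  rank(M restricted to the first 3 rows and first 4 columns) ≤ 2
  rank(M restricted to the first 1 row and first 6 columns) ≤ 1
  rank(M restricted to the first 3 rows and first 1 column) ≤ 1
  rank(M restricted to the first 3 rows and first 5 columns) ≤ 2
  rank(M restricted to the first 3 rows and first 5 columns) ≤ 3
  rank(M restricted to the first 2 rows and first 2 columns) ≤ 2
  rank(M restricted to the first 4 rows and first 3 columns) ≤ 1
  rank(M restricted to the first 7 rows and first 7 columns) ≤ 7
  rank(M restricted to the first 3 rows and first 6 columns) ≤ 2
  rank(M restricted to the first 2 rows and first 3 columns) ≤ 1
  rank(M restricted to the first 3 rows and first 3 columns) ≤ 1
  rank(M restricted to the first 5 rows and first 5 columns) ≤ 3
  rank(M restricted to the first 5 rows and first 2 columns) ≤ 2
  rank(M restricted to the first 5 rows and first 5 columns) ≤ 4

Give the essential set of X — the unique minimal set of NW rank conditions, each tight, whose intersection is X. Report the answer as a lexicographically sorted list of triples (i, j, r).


Recovering R(i,j) via the rank-extension bound from the 18 conditions:

  row 1: 1 | 1 | 1 | 1 | 1 | 1 | 1
  row 2: 1 | 1 | 1 | 2 | 2 | 2 | 2
  row 3: 1 | 1 | 1 | 2 | 2 | 2 | 3
  row 4: 1 | 1 | 1 | 2 | 2 | 3 | 4
  row 5: 1 | 2 | 2 | 3 | 3 | 4 | 5
  row 6: 1 | 2 | 3 | 4 | 4 | 5 | 6
  row 7: 1 | 2 | 3 | 4 | 5 | 6 | 7

reading off 1-entries of Δ²R: w = (1, 4, 7, 6, 2, 3, 5).

D(w) has 9 cells with 3 SE-corners; essential set:

[(3, 6, 2), (4, 3, 1), (4, 5, 2)]


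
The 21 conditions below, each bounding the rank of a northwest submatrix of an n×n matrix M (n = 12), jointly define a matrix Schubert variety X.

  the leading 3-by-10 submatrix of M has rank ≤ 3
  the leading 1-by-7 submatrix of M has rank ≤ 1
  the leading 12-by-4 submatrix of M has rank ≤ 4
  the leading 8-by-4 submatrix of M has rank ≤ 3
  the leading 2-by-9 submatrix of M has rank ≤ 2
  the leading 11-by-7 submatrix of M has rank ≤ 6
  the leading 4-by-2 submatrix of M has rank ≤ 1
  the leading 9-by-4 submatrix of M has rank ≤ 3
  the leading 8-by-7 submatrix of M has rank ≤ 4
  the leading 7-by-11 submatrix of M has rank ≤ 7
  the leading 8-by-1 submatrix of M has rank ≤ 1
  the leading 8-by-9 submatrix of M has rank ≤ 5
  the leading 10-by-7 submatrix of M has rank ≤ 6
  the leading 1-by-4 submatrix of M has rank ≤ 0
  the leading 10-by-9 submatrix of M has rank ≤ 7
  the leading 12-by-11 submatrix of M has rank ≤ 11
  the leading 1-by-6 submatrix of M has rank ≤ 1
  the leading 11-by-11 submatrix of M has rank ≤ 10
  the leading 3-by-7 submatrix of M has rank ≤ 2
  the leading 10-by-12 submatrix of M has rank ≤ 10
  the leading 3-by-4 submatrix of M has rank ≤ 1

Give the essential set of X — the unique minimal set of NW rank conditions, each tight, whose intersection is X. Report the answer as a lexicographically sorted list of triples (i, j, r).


Propagating the 21 rank bounds to every northwest block:

  row 1: 0 0 0 0 1 1 1 1 1 1 1 1
  row 2: 1 1 1 1 2 2 2 2 2 2 2 2
  row 3: 1 1 1 1 2 2 2 3 3 3 3 3
  row 4: 1 1 2 2 3 3 3 4 4 4 4 4
  row 5: 1 2 3 3 4 4 4 5 5 5 5 5
  row 6: 1 2 3 3 4 4 4 5 5 6 6 6
  row 7: 1 2 3 3 4 4 4 5 5 6 7 7
  row 8: 1 2 3 3 4 4 4 5 5 6 7 8
  row 9: 1 2 3 3 4 5 5 6 6 7 8 9
  row 10: 1 2 3 4 5 6 6 7 7 8 9 10
  row 11: 1 2 3 4 5 6 6 7 8 9 10 11
  row 12: 1 2 3 4 5 6 7 8 9 10 11 12

reading off 1-entries of Δ²R: w = (5, 1, 8, 3, 2, 10, 11, 12, 6, 4, 9, 7).

|D(w)|=24, |Ess(w)|=8:

[(1, 4, 0), (3, 4, 1), (3, 7, 2), (4, 2, 1), (8, 7, 4), (8, 9, 5), (9, 4, 3), (11, 7, 6)]


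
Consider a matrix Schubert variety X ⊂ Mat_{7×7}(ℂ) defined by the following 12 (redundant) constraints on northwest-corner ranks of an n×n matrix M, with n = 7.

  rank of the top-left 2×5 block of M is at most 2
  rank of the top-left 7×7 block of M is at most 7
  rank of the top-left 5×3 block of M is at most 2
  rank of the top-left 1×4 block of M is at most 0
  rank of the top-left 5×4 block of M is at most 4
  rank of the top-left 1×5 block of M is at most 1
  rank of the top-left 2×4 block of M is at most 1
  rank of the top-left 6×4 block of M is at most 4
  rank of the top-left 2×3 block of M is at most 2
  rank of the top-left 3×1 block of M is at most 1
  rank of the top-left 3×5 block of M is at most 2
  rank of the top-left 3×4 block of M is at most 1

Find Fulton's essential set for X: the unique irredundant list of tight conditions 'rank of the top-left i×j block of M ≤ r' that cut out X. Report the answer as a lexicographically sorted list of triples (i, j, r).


Propagating the 12 rank bounds to every northwest block:

  row 1: 0, 0, 0, 0, 1, 1, 1
  row 2: 1, 1, 1, 1, 2, 2, 2
  row 3: 1, 1, 1, 1, 2, 3, 3
  row 4: 1, 2, 2, 2, 3, 4, 4
  row 5: 1, 2, 2, 3, 4, 5, 5
  row 6: 1, 2, 3, 4, 5, 6, 6
  row 7: 1, 2, 3, 4, 5, 6, 7

the unique w with this rank table is (5, 1, 6, 2, 4, 3, 7).

ℓ(w)=8; the 3 essential cells (i,j,r):

[(1, 4, 0), (3, 4, 1), (5, 3, 2)]


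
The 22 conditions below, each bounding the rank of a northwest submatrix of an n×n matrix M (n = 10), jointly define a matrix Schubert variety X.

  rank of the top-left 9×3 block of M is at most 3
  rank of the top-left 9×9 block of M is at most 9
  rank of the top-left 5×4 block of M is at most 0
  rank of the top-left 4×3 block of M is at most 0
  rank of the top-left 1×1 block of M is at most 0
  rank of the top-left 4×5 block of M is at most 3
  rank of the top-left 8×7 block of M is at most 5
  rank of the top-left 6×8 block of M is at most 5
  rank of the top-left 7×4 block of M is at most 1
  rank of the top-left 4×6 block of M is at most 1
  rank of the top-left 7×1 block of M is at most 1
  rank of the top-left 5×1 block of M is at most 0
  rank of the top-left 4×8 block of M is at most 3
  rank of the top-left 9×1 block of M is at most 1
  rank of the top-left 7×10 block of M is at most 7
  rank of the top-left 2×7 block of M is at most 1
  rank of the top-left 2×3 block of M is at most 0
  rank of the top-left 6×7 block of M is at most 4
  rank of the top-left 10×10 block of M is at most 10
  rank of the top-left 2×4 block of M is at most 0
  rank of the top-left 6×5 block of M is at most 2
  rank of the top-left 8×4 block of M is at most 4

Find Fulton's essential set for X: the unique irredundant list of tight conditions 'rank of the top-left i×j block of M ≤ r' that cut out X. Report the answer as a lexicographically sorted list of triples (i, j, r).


Propagating the 22 rank bounds to every northwest block:

  i=1: 0 | 0 | 0 | 0 | 1 | 1 | 1 | 1 | 1 | 1
  i=2: 0 | 0 | 0 | 0 | 1 | 1 | 1 | 2 | 2 | 2
  i=3: 0 | 0 | 0 | 0 | 1 | 1 | 2 | 3 | 3 | 3
  i=4: 0 | 0 | 0 | 0 | 1 | 1 | 2 | 3 | 4 | 4
  i=5: 0 | 0 | 0 | 0 | 1 | 2 | 3 | 4 | 5 | 5
  i=6: 1 | 1 | 1 | 1 | 2 | 3 | 4 | 5 | 6 | 6
  i=7: 1 | 1 | 1 | 1 | 2 | 3 | 4 | 5 | 6 | 7
  i=8: 1 | 2 | 2 | 2 | 3 | 4 | 5 | 6 | 7 | 8
  i=9: 1 | 2 | 3 | 3 | 4 | 5 | 6 | 7 | 8 | 9
  i=10: 1 | 2 | 3 | 4 | 5 | 6 | 7 | 8 | 9 | 10

second differences of R give the permutation w = (5, 8, 7, 9, 6, 1, 10, 2, 3, 4).

Fulton essential set (4 of the 27 Rothe cells):

[(2, 7, 1), (4, 6, 1), (5, 4, 0), (7, 4, 1)]


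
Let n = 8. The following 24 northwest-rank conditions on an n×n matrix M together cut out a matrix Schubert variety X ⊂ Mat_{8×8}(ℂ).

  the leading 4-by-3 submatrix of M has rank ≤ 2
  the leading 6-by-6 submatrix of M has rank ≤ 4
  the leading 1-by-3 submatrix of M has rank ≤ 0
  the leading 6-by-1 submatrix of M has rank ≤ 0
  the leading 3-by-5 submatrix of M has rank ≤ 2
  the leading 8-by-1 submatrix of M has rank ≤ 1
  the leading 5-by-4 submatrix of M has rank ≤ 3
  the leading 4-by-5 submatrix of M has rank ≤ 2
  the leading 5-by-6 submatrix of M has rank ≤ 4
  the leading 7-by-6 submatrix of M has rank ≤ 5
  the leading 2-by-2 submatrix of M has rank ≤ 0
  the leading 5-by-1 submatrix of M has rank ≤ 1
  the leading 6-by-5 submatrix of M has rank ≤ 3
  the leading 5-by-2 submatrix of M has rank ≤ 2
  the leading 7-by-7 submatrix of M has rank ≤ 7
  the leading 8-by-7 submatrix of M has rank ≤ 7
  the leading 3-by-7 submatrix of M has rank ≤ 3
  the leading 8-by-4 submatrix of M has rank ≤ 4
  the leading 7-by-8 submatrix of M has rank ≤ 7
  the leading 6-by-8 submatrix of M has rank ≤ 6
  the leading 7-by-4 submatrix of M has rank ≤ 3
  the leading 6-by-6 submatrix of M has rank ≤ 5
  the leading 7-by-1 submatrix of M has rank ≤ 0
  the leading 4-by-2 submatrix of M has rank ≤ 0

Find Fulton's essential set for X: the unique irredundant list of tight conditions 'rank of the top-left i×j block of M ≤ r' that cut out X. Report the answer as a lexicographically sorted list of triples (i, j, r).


Propagating the 24 rank bounds to every northwest block:

  row 1: 0  0  0  1  1  1  1  1
  row 2: 0  0  1  2  2  2  2  2
  row 3: 0  0  1  2  2  3  3  3
  row 4: 0  0  1  2  2  3  4  4
  row 5: 0  1  2  3  3  4  5  5
  row 6: 0  1  2  3  3  4  5  6
  row 7: 0  1  2  3  4  5  6  7
  row 8: 1  2  3  4  5  6  7  8

the unique w with this rank table is (4, 3, 6, 7, 2, 8, 5, 1).

Rothe diagram D(w) (15 cells), 5 SE-corners (essential conditions):

[(1, 3, 0), (4, 2, 0), (4, 5, 2), (6, 5, 3), (7, 1, 0)]


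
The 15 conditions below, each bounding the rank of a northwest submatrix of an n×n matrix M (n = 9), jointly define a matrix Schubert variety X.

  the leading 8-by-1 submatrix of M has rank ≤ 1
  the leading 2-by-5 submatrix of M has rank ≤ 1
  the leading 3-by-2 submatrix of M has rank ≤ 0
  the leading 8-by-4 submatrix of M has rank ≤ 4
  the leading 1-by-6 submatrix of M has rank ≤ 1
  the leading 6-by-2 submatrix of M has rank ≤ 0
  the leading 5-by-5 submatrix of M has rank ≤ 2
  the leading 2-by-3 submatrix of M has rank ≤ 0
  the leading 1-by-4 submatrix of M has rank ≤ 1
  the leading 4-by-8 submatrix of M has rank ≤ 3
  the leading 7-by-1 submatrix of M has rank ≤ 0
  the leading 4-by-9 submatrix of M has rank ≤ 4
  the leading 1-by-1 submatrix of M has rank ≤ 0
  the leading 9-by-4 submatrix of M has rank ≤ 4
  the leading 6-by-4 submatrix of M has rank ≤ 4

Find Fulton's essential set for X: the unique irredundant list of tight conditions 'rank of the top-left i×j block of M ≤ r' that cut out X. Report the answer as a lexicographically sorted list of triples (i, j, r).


Computing R[i][j] = min implied NW-rank bound (n=9, 15 conditions):

  R[1]: 0 | 0 | 0 | 1 | 1 | 1 | 1 | 1 | 1
  R[2]: 0 | 0 | 0 | 1 | 1 | 2 | 2 | 2 | 2
  R[3]: 0 | 0 | 1 | 2 | 2 | 3 | 3 | 3 | 3
  R[4]: 0 | 0 | 1 | 2 | 2 | 3 | 3 | 3 | 4
  R[5]: 0 | 0 | 1 | 2 | 2 | 3 | 4 | 4 | 5
  R[6]: 0 | 0 | 1 | 2 | 3 | 4 | 5 | 5 | 6
  R[7]: 0 | 1 | 2 | 3 | 4 | 5 | 6 | 6 | 7
  R[8]: 1 | 2 | 3 | 4 | 5 | 6 | 7 | 7 | 8
  R[9]: 1 | 2 | 3 | 4 | 5 | 6 | 7 | 8 | 9

so w = (4, 6, 3, 9, 7, 5, 2, 1, 8).

|D(w)|=20, |Ess(w)|=6:

[(2, 3, 0), (2, 5, 1), (4, 8, 3), (5, 5, 2), (6, 2, 0), (7, 1, 0)]


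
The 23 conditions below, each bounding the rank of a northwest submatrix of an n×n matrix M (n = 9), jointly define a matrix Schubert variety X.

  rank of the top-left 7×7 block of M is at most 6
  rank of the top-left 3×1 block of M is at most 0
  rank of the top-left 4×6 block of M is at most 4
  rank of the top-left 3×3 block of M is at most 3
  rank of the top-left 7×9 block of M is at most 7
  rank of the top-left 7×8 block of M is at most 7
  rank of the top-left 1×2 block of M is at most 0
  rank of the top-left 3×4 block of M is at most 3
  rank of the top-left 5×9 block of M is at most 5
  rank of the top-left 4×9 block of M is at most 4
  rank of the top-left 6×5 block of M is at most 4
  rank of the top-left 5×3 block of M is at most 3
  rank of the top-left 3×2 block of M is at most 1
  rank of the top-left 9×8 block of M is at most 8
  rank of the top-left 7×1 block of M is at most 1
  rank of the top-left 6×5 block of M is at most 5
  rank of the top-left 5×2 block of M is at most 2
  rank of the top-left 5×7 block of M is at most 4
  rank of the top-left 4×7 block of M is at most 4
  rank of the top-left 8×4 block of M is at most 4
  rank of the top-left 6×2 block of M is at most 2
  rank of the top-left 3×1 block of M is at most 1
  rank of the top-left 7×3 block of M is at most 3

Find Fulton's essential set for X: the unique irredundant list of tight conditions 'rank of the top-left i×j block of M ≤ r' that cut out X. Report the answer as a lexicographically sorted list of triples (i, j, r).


Reconstructing r_w from the 23 given conditions:

  R[1]: 0  0  1  1  1  1  1  1  1
  R[2]: 0  1  2  2  2  2  2  2  2
  R[3]: 0  1  2  3  3  3  3  3  3
  R[4]: 1  2  3  4  4  4  4  4  4
  R[5]: 1  2  3  4  4  4  4  5  5
  R[6]: 1  2  3  4  4  5  5  6  6
  R[7]: 1  2  3  4  5  6  6  7  7
  R[8]: 1  2  3  4  5  6  7  8  8
  R[9]: 1  2  3  4  5  6  7  8  9

the unique w with this rank table is (3, 2, 4, 1, 8, 6, 5, 7, 9).

Rothe diagram D(w) (8 cells), 4 SE-corners (essential conditions):

[(1, 2, 0), (3, 1, 0), (5, 7, 4), (6, 5, 4)]


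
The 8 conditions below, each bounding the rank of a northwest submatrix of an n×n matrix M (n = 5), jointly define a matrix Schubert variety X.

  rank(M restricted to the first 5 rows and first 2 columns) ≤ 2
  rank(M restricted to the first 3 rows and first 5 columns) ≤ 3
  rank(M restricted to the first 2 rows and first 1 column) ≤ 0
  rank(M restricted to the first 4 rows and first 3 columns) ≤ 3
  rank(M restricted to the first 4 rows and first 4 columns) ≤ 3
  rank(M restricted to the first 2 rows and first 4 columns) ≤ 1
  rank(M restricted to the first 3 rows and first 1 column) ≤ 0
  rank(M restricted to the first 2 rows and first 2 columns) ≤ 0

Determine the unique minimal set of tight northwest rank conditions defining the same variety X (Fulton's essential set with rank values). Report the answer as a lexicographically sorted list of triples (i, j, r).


Recovering R(i,j) via the rank-extension bound from the 8 conditions:

  R[1]: 0 | 0 | 1 | 1 | 1
  R[2]: 0 | 0 | 1 | 1 | 2
  R[3]: 0 | 1 | 2 | 2 | 3
  R[4]: 1 | 2 | 3 | 3 | 4
  R[5]: 1 | 2 | 3 | 4 | 5

reading off 1-entries of Δ²R: w = (3, 5, 2, 1, 4).

Rothe diagram D(w) (6 cells), 3 SE-corners (essential conditions):

[(2, 2, 0), (2, 4, 1), (3, 1, 0)]


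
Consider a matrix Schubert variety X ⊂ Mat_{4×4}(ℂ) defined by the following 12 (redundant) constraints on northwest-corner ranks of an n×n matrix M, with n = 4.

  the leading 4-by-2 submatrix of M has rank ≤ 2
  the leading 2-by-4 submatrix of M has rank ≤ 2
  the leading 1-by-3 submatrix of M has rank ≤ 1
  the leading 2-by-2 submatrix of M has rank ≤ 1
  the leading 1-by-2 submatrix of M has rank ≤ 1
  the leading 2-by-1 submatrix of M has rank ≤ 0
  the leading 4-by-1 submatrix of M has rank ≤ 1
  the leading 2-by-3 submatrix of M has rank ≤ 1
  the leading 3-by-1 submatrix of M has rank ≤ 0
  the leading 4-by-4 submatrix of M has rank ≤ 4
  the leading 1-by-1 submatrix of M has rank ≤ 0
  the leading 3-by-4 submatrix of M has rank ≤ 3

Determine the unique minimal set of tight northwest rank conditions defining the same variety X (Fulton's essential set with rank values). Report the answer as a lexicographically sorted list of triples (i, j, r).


The tightest implied rank at each (i,j), from the 12 conditions:

  row 1: 0 | 1 | 1 | 1
  row 2: 0 | 1 | 1 | 2
  row 3: 0 | 1 | 2 | 3
  row 4: 1 | 2 | 3 | 4

reading off 1-entries of Δ²R: w = (2, 4, 3, 1).

Fulton essential set (2 of the 4 Rothe cells):

[(2, 3, 1), (3, 1, 0)]


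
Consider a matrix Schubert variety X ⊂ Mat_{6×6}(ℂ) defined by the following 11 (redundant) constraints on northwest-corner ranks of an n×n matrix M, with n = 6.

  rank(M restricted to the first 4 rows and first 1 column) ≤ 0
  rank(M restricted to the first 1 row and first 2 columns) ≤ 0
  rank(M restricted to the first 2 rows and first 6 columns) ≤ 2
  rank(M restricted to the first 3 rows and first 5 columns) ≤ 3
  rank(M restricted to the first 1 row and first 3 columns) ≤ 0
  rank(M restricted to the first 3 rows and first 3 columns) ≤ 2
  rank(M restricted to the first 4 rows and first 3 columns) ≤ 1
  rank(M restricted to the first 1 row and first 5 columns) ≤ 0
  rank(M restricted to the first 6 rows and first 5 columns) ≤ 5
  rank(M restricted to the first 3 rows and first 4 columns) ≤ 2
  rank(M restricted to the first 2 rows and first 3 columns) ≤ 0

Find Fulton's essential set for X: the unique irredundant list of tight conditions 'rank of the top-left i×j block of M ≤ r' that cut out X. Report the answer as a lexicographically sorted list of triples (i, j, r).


The tightest implied rank at each (i,j), from the 11 conditions:

  i=1: 0 0 0 0 0 1
  i=2: 0 0 0 1 1 2
  i=3: 0 1 1 2 2 3
  i=4: 0 1 1 2 3 4
  i=5: 1 2 2 3 4 5
  i=6: 1 2 3 4 5 6

second differences of R give the permutation w = (6, 4, 2, 5, 1, 3).

Rothe diagram D(w) (11 cells), 4 SE-corners (essential conditions):

[(1, 5, 0), (2, 3, 0), (4, 1, 0), (4, 3, 1)]


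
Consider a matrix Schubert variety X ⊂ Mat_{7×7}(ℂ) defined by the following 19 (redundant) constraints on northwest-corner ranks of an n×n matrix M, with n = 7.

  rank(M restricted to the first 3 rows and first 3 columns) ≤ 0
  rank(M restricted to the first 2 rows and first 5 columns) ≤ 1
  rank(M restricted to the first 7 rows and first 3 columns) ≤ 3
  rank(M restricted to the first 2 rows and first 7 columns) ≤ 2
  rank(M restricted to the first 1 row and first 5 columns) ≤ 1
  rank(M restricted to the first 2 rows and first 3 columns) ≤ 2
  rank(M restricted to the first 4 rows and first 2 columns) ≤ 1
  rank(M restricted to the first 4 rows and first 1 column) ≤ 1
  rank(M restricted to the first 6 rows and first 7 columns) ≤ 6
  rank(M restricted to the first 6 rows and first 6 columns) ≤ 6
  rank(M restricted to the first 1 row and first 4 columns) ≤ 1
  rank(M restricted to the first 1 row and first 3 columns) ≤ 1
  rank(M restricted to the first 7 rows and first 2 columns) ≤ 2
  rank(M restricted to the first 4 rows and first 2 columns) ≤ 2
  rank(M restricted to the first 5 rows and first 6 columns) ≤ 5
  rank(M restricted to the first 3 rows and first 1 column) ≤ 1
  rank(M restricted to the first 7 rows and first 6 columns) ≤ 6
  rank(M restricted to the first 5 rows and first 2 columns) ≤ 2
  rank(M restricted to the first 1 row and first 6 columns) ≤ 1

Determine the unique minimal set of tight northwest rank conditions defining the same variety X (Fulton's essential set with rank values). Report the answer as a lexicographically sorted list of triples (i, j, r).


Recovering R(i,j) via the rank-extension bound from the 19 conditions:

  0, 0, 0, 1, 1, 1, 1
  0, 0, 0, 1, 1, 2, 2
  0, 0, 0, 1, 2, 3, 3
  1, 1, 1, 2, 3, 4, 4
  1, 2, 2, 3, 4, 5, 5
  1, 2, 3, 4, 5, 6, 6
  1, 2, 3, 4, 5, 6, 7

so w = (4, 6, 5, 1, 2, 3, 7).

ℓ(w)=10; the 2 essential cells (i,j,r):

[(2, 5, 1), (3, 3, 0)]


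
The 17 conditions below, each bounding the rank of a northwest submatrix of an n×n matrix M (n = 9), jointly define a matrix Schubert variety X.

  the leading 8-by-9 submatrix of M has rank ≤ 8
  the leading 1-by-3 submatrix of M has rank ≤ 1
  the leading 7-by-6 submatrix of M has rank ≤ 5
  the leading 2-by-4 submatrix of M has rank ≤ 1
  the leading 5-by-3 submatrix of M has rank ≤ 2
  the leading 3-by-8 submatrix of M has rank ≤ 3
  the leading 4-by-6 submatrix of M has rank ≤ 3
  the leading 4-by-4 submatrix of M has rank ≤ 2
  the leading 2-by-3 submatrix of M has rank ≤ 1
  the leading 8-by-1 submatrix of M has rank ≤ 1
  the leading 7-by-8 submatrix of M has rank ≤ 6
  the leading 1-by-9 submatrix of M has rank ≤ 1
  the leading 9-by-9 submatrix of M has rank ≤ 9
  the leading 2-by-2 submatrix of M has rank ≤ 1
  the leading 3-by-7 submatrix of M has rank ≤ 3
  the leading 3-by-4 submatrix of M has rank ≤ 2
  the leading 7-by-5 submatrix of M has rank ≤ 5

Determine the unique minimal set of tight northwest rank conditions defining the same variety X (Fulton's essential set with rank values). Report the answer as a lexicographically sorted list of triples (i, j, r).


Rank table r_w(9×9) implied by the 17 constraints:

  row 1: 1 | 1 | 1 | 1 | 1 | 1 | 1 | 1 | 1
  row 2: 1 | 1 | 1 | 1 | 2 | 2 | 2 | 2 | 2
  row 3: 1 | 2 | 2 | 2 | 3 | 3 | 3 | 3 | 3
  row 4: 1 | 2 | 2 | 2 | 3 | 3 | 4 | 4 | 4
  row 5: 1 | 2 | 2 | 3 | 4 | 4 | 5 | 5 | 5
  row 6: 1 | 2 | 3 | 4 | 5 | 5 | 6 | 6 | 6
  row 7: 1 | 2 | 3 | 4 | 5 | 5 | 6 | 6 | 7
  row 8: 1 | 2 | 3 | 4 | 5 | 6 | 7 | 7 | 8
  row 9: 1 | 2 | 3 | 4 | 5 | 6 | 7 | 8 | 9

hence w(1..9) = (1, 5, 2, 7, 4, 3, 9, 6, 8).

|D(w)|=9, |Ess(w)|=6:

[(2, 4, 1), (4, 4, 2), (4, 6, 3), (5, 3, 2), (7, 6, 5), (7, 8, 6)]


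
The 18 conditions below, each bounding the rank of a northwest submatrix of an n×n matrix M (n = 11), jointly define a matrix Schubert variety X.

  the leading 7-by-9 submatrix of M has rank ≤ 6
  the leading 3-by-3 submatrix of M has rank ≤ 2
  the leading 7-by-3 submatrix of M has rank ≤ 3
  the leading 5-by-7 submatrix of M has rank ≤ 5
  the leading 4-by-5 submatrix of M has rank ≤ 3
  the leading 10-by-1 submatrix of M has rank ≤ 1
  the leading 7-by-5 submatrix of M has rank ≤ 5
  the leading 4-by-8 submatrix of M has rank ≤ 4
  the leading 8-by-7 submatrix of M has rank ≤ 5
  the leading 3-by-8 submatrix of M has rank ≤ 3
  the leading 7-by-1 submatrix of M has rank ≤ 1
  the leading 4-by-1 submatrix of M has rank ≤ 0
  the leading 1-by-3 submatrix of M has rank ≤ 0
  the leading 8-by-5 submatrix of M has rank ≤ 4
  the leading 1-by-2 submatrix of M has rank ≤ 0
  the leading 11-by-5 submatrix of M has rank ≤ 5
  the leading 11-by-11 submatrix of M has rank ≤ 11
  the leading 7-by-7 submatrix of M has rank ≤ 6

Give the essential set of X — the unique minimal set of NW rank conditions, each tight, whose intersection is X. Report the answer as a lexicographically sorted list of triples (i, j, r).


Reconstructing r_w from the 18 given conditions:

  R[1]: 0 | 0 | 0 | 1 | 1 | 1 | 1 | 1 | 1 | 1 | 1
  R[2]: 0 | 1 | 1 | 2 | 2 | 2 | 2 | 2 | 2 | 2 | 2
  R[3]: 0 | 1 | 2 | 3 | 3 | 3 | 3 | 3 | 3 | 3 | 3
  R[4]: 0 | 1 | 2 | 3 | 3 | 4 | 4 | 4 | 4 | 4 | 4
  R[5]: 1 | 2 | 3 | 4 | 4 | 5 | 5 | 5 | 5 | 5 | 5
  R[6]: 1 | 2 | 3 | 4 | 4 | 5 | 5 | 6 | 6 | 6 | 6
  R[7]: 1 | 2 | 3 | 4 | 4 | 5 | 5 | 6 | 6 | 7 | 7
  R[8]: 1 | 2 | 3 | 4 | 4 | 5 | 5 | 6 | 7 | 8 | 8
  R[9]: 1 | 2 | 3 | 4 | 5 | 6 | 6 | 7 | 8 | 9 | 9
  R[10]: 1 | 2 | 3 | 4 | 5 | 6 | 7 | 8 | 9 | 10 | 10
  R[11]: 1 | 2 | 3 | 4 | 5 | 6 | 7 | 8 | 9 | 10 | 11

reading off 1-entries of Δ²R: w = (4, 2, 3, 6, 1, 8, 10, 9, 5, 7, 11).

D(w) has 14 cells with 6 SE-corners; essential set:

[(1, 3, 0), (4, 1, 0), (4, 5, 3), (7, 9, 6), (8, 5, 4), (8, 7, 5)]


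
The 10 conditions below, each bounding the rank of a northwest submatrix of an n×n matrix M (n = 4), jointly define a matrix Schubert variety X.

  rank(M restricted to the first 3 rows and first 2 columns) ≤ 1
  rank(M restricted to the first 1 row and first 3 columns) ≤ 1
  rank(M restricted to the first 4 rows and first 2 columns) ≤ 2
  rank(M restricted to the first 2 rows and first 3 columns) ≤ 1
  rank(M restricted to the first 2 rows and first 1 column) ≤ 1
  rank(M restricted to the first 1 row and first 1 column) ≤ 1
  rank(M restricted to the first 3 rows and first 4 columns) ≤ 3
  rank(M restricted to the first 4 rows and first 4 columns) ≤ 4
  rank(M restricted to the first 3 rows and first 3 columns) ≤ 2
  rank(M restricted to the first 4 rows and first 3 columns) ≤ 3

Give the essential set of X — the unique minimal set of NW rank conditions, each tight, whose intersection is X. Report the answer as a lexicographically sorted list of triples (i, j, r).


Reconstructing r_w from the 10 given conditions:

  i=1: 1 | 1 | 1 | 1
  i=2: 1 | 1 | 1 | 2
  i=3: 1 | 1 | 2 | 3
  i=4: 1 | 2 | 3 | 4

reading off 1-entries of Δ²R: w = (1, 4, 3, 2).

D(w) has 3 cells with 2 SE-corners; essential set:

[(2, 3, 1), (3, 2, 1)]


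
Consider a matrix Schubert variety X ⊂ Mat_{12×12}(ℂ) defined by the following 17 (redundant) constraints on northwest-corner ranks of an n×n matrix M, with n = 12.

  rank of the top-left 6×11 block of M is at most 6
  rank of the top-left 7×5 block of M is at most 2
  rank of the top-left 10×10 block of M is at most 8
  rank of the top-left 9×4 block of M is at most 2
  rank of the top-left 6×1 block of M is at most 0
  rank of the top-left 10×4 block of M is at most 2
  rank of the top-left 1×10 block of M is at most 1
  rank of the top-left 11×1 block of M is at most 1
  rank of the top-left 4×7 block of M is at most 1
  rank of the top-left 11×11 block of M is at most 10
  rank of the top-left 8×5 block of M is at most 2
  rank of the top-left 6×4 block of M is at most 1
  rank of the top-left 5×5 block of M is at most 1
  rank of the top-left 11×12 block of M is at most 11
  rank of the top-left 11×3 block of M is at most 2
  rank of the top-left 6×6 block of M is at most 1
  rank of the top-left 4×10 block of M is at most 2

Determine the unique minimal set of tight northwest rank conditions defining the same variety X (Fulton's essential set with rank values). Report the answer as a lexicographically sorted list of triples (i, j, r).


Computing R[i][j] = min implied NW-rank bound (n=12, 17 conditions):

  i=1: 0 | 1 | 1 | 1 | 1 | 1 | 1 | 1 | 1 | 1 | 1 | 1
  i=2: 0 | 1 | 1 | 1 | 1 | 1 | 1 | 2 | 2 | 2 | 2 | 2
  i=3: 0 | 1 | 1 | 1 | 1 | 1 | 1 | 2 | 2 | 2 | 3 | 3
  i=4: 0 | 1 | 1 | 1 | 1 | 1 | 1 | 2 | 2 | 2 | 3 | 4
  i=5: 0 | 1 | 1 | 1 | 1 | 1 | 2 | 3 | 3 | 3 | 4 | 5
  i=6: 0 | 1 | 1 | 1 | 1 | 1 | 2 | 3 | 4 | 4 | 5 | 6
  i=7: 1 | 2 | 2 | 2 | 2 | 2 | 3 | 4 | 5 | 5 | 6 | 7
  i=8: 1 | 2 | 2 | 2 | 2 | 3 | 4 | 5 | 6 | 6 | 7 | 8
  i=9: 1 | 2 | 2 | 2 | 3 | 4 | 5 | 6 | 7 | 7 | 8 | 9
  i=10: 1 | 2 | 2 | 2 | 3 | 4 | 5 | 6 | 7 | 8 | 9 | 10
  i=11: 1 | 2 | 2 | 3 | 4 | 5 | 6 | 7 | 8 | 9 | 10 | 11
  i=12: 1 | 2 | 3 | 4 | 5 | 6 | 7 | 8 | 9 | 10 | 11 | 12

so w = (2, 8, 11, 12, 7, 9, 1, 6, 5, 10, 4, 3).

|D(w)|=41, |Ess(w)|=7:

[(4, 7, 1), (4, 10, 2), (6, 1, 0), (6, 6, 1), (8, 5, 2), (10, 4, 2), (11, 3, 2)]


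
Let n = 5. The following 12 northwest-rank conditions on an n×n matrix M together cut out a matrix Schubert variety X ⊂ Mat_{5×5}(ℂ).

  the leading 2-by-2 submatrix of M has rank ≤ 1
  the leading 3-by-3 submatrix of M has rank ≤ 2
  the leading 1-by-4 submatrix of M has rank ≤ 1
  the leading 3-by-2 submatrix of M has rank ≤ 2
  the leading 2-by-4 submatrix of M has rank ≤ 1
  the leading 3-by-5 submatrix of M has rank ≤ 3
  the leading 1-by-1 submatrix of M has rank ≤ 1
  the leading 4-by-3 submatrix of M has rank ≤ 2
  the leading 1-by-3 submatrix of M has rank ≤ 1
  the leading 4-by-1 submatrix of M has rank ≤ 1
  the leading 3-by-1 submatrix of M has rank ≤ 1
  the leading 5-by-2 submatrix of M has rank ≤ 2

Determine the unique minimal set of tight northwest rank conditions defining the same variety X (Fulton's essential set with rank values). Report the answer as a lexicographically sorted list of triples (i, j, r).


Reconstructing r_w from the 12 given conditions:

  row 1: 1 | 1 | 1 | 1 | 1
  row 2: 1 | 1 | 1 | 1 | 2
  row 3: 1 | 2 | 2 | 2 | 3
  row 4: 1 | 2 | 2 | 3 | 4
  row 5: 1 | 2 | 3 | 4 | 5

hence w(1..5) = (1, 5, 2, 4, 3).

Rothe diagram D(w) (4 cells), 2 SE-corners (essential conditions):

[(2, 4, 1), (4, 3, 2)]


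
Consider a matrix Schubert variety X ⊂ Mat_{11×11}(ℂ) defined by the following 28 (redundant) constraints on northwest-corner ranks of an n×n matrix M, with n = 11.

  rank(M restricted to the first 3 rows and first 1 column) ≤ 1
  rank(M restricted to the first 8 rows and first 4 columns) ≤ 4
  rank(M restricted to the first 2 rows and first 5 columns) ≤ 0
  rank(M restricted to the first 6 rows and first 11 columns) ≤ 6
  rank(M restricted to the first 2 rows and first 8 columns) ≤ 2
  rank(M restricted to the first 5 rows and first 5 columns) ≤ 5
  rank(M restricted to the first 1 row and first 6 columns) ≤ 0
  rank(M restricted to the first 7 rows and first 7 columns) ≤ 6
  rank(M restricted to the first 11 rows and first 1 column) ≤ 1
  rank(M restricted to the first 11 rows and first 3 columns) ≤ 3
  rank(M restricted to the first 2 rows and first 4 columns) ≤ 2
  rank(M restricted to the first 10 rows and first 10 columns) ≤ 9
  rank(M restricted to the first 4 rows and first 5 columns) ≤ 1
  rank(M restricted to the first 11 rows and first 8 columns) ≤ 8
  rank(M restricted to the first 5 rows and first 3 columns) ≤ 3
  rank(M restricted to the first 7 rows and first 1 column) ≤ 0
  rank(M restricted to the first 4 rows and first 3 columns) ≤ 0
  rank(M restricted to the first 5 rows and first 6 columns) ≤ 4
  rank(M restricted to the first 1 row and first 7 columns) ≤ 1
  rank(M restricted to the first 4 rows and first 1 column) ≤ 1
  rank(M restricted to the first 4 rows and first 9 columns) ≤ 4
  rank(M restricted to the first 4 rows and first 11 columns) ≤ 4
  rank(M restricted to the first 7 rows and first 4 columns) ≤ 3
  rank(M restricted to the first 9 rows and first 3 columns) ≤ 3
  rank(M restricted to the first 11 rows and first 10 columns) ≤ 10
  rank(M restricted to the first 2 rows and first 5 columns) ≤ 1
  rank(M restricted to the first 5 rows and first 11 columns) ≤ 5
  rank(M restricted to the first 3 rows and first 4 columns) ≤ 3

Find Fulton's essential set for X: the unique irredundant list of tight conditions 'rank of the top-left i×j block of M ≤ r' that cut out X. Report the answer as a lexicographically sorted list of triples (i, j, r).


Propagating the 28 rank bounds to every northwest block:

  R[1]: 0 | 0 | 0 | 0 | 0 | 0 | 1 | 1 | 1 | 1 | 1
  R[2]: 0 | 0 | 0 | 0 | 0 | 1 | 2 | 2 | 2 | 2 | 2
  R[3]: 0 | 0 | 0 | 1 | 1 | 2 | 3 | 3 | 3 | 3 | 3
  R[4]: 0 | 0 | 0 | 1 | 1 | 2 | 3 | 4 | 4 | 4 | 4
  R[5]: 0 | 1 | 1 | 2 | 2 | 3 | 4 | 5 | 5 | 5 | 5
  R[6]: 0 | 1 | 2 | 3 | 3 | 4 | 5 | 6 | 6 | 6 | 6
  R[7]: 0 | 1 | 2 | 3 | 4 | 5 | 6 | 7 | 7 | 7 | 7
  R[8]: 1 | 2 | 3 | 4 | 5 | 6 | 7 | 8 | 8 | 8 | 8
  R[9]: 1 | 2 | 3 | 4 | 5 | 6 | 7 | 8 | 9 | 9 | 9
  R[10]: 1 | 2 | 3 | 4 | 5 | 6 | 7 | 8 | 9 | 9 | 10
  R[11]: 1 | 2 | 3 | 4 | 5 | 6 | 7 | 8 | 9 | 10 | 11

giving w = (7, 6, 4, 8, 2, 3, 5, 1, 9, 11, 10) via Δ²R.

ℓ(w)=22; the 6 essential cells (i,j,r):

[(1, 6, 0), (2, 5, 0), (4, 3, 0), (4, 5, 1), (7, 1, 0), (10, 10, 9)]
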